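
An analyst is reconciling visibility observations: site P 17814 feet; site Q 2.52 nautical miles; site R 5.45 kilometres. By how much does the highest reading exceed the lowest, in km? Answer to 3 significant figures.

0.783 km

site P: 17814 ft = 5.42971 km.
site Q: 2.52 nmi = 4.66704 km.
Spread: 5.45000 − 4.66704 = 0.783 km.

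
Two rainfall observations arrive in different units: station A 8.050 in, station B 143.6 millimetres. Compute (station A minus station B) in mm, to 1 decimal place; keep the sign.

60.9 mm

station A: 8.050 in = 204.470 mm.
Difference: 204.470 − 143.600 = 60.9 mm.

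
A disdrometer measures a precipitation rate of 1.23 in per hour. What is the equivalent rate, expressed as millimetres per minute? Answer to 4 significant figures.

1.23 in/hour × 25.4 mm/in × 0.0166667 hour/minute = 0.5207 mm/minute.

0.5207 mm/minute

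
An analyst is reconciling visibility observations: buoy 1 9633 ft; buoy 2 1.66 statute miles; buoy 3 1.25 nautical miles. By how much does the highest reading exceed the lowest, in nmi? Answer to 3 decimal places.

buoy 1: 9633 ft = 1.58539 nmi.
buoy 2: 1.66 SM = 1.44250 nmi.
Spread: 1.58539 − 1.25000 = 0.335 nmi.

0.335 nmi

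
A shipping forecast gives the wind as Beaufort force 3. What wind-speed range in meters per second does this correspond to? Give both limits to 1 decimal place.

Beaufort 3 (gentle breeze) spans 3.4–5.4 m/s.

3.4 to 5.4 m/s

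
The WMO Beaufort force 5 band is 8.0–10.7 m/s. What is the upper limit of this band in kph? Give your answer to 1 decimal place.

8.0–10.7 m/s × 3.6 = 28.8–38.5 km/h.

38.5 km/h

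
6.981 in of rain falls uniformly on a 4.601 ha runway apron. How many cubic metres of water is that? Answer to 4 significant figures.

Depth: 6.981 in × 25.4 = 177.3174 mm.
Area: 4.601 ha = 46010 m².
1 mm over 1 m² is 1 L, so volume = 177.3174 × 46010 = 8158373.6 L = 8158 m³.

8158 cubic metres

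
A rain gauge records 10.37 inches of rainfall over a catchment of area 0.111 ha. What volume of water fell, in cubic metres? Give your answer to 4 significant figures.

292.4 cubic metres

Depth: 10.37 in × 25.4 = 263.398 mm.
Area: 0.111 ha = 1110 m².
1 mm over 1 m² is 1 L, so volume = 263.398 × 1110 = 292371.78 L = 292.4 m³.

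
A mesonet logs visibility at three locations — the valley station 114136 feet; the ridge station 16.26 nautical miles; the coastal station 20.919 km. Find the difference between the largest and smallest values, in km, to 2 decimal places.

the valley station: 114136 ft = 34.7887 km.
the ridge station: 16.26 nmi = 30.1135 km.
Spread: 34.7887 − 20.9190 = 13.87 km.

13.87 km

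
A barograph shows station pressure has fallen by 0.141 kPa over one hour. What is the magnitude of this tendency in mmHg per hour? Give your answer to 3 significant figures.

0.141 kPa / 1 h × 7.50062 mmHg/kPa = 1.06 mmHg/h.

1.06 mmHg per hour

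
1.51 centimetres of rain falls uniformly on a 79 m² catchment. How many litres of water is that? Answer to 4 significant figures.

1193 litres

Depth: 1.51 cm × 10 = 15.1 mm.
1 mm over 1 m² is 1 L, so volume = 15.1 × 79 = 1192.9 L ≈ 1193 L.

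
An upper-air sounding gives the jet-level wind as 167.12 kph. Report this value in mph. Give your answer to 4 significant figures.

1 km/h = 0.621371 mph, so 167.12 × 0.621371 = 103.8 mph.

103.8 mph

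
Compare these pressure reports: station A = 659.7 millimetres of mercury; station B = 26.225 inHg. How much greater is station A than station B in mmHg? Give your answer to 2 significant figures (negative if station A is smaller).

station B: 26.225 inHg = 666.115 mmHg.
Difference: 659.700 − 666.115 = -6.4 mmHg.

-6.4 mmHg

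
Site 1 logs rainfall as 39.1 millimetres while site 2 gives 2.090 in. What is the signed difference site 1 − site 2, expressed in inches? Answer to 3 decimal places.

site 1: 39.1 mm = 1.53937 in.
Difference: 1.53937 − 2.09000 = -0.551 in.

-0.551 in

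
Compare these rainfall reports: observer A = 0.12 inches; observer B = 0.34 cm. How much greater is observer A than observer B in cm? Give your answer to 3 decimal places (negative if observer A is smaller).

-0.035 cm

observer A: 0.12 in = 0.30480 cm.
Difference: 0.30480 − 0.34000 = -0.035 cm.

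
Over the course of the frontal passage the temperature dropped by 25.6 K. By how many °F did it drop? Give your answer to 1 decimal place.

46.1 °F

For a temperature change the 32° offset cancels: Δ°F = 25.6 × 1.8 = 46.1 °F.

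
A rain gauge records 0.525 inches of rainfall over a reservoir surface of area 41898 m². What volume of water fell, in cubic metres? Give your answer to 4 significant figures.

Depth: 0.525 in × 25.4 = 13.335 mm.
1 mm over 1 m² is 1 L, so volume = 13.335 × 41898 = 558709.83 L = 558.7 m³.

558.7 cubic metres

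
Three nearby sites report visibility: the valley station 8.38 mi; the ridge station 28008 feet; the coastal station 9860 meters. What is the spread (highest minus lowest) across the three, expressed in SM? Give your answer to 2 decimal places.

the ridge station: 28008 ft = 5.3045 SM.
the coastal station: 9860 m = 6.1267 SM.
Spread: 8.3800 − 5.3045 = 3.08 SM.

3.08 SM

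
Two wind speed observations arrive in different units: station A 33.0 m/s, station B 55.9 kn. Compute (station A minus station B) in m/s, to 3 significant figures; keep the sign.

station B: 55.9 kt = 28.7574 m/s.
Difference: 33.0000 − 28.7574 = 4.24 m/s.

4.24 m/s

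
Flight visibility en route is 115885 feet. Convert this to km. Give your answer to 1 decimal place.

1 ft = 0.0003048 km, so 115885 × 0.0003048 = 35.3 km.

35.3 km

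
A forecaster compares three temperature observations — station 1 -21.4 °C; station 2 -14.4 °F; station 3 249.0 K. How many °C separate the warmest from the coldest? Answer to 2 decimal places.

4.38 °C

station 2: -14.4 °F = -25.778 °C.
station 3: 249.0 K = -24.150 °C.
Spread: (-21.400) − (-25.778) = 4.378 °C.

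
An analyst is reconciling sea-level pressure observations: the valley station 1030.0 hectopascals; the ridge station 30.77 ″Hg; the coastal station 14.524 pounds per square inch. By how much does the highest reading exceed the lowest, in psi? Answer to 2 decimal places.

0.59 psi

the valley station: 1030.0 hPa = 14.9389 psi.
the ridge station: 30.77 inHg = 15.1128 psi.
Spread: 15.1128 − 14.5240 = 0.59 psi.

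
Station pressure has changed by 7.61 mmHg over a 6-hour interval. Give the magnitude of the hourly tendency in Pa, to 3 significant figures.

7.61 mmHg / 6 h × 133.322 Pa/mmHg = 169 Pa/h.

169 Pa per hour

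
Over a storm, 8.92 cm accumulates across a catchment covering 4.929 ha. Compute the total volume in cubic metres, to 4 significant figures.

4397 cubic metres

Depth: 8.92 cm × 10 = 89.2 mm.
Area: 4.929 ha = 49290 m².
1 mm over 1 m² is 1 L, so volume = 89.2 × 49290 = 4396668 L = 4397 m³.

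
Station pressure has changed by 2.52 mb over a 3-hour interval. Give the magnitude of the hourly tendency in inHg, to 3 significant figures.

2.52 mb / 3 h × 0.02953 inHg/mb = 0.0248 inHg/h.

0.0248 inHg per hour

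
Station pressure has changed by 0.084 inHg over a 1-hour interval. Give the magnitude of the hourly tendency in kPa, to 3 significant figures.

0.284 kPa per hour

0.084 inHg / 1 h × 3.38639 kPa/inHg = 0.284 kPa/h.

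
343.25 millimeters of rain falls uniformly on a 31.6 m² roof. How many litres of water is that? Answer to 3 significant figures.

10800 litres

1 mm over 1 m² is 1 L, so volume = 343.25 × 31.6 = 10846.7 L ≈ 10800 L.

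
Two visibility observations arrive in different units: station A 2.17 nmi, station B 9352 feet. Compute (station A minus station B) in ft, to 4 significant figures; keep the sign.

station A: 2.17 nmi = 13185.17 ft.
Difference: 13185.17 − 9352.00 = 3833 ft.

3833 ft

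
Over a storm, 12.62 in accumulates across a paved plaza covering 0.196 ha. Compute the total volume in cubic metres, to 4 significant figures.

628.3 cubic metres

Depth: 12.62 in × 25.4 = 320.548 mm.
Area: 0.196 ha = 1960 m².
1 mm over 1 m² is 1 L, so volume = 320.548 × 1960 = 628274.08 L = 628.3 m³.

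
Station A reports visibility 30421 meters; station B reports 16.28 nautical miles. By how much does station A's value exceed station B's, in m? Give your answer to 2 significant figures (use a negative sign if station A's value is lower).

270 m

station B: 16.28 nmi = 30150.56 m.
Difference: 30421.00 − 30150.56 = 270 m.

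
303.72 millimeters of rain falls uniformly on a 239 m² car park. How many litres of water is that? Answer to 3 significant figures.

72600 litres

1 mm over 1 m² is 1 L, so volume = 303.72 × 239 = 72589.08 L ≈ 72600 L.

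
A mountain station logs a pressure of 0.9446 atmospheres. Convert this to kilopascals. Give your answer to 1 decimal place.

95.7 kPa

1 atm = 101.325 kPa, so 0.9446 × 101.325 = 95.7 kPa.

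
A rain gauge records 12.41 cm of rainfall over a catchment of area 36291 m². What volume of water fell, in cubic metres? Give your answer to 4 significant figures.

4504 cubic metres

Depth: 12.41 cm × 10 = 124.1 mm.
1 mm over 1 m² is 1 L, so volume = 124.1 × 36291 = 4503713.1 L = 4504 m³.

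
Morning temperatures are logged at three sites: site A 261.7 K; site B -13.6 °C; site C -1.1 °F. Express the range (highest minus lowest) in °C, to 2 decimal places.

site A: 261.7 K = -11.450 °C.
site C: -1.1 °F = -18.389 °C.
Spread: (-11.450) − (-18.389) = 6.939 °C.

6.94 °C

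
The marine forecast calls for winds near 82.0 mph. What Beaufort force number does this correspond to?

82.0 mph = 36.7 m/s, which is Beaufort 12 (hurricane force, ≥32.7 m/s).

Beaufort force 12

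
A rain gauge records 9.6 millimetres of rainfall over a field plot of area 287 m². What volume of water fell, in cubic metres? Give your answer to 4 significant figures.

1 mm over 1 m² is 1 L, so volume = 9.6 × 287 = 2755.2 L = 2.755 m³.

2.755 cubic metres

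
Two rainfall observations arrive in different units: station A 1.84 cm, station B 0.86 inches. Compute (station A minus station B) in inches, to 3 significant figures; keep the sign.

station A: 1.84 cm = 0.72441 in.
Difference: 0.72441 − 0.86000 = -0.136 in.

-0.136 in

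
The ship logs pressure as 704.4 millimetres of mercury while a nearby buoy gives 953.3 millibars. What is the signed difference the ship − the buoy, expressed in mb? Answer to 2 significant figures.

-14 mb

the ship: 704.4 mmHg = 939.12 mb.
Difference: 939.12 − 953.30 = -14 mb.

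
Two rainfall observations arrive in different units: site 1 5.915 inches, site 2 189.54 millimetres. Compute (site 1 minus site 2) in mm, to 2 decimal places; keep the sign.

-39.30 mm

site 1: 5.915 in = 150.2410 mm.
Difference: 150.2410 − 189.5400 = -39.30 mm.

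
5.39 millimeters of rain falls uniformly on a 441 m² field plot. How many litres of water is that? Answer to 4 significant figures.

1 mm over 1 m² is 1 L, so volume = 5.39 × 441 = 2376.99 L ≈ 2377 L.

2377 litres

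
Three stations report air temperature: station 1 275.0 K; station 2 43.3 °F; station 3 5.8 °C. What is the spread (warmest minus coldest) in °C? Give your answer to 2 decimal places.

station 1: 275.0 K = 1.850 °C.
station 2: 43.3 °F = 6.278 °C.
Spread: 6.278 − 1.850 = 4.428 °C.

4.43 °C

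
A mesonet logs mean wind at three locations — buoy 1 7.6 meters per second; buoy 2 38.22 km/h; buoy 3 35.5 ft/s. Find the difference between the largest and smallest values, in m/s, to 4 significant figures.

buoy 2: 38.22 km/h = 10.61667 m/s.
buoy 3: 35.5 ft/s = 10.82040 m/s.
Spread: 10.82040 − 7.60000 = 3.220 m/s.

3.220 m/s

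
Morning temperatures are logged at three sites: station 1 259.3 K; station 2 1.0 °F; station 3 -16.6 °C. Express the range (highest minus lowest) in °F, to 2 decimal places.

station 1: 259.3 K = -13.850 °C.
station 2: 1.0 °F = -17.222 °C.
Spread: (-13.850) − (-17.222) = 3.372 °C = 6.07 °F.

6.07 °F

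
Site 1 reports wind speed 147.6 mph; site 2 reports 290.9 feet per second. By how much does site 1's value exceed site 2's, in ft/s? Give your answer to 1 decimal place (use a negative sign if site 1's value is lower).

site 1: 147.6 mph = 216.480 ft/s.
Difference: 216.480 − 290.900 = -74.4 ft/s.

-74.4 ft/s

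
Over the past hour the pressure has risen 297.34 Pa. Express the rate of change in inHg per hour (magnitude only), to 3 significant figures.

0.0878 inHg per hour

297.34 Pa / 1 h × 0.0002953 inHg/Pa = 0.0878 inHg/h.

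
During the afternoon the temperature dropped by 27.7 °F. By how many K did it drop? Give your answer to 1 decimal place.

15.4 K

Converting a difference, only the 9/5 scale factor applies: ΔK = 27.7 × 0.5556 = 15.4 K.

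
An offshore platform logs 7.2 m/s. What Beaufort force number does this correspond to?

Beaufort force 4

7.2 m/s lies in the Beaufort 4 band (moderate breeze, 5.5–7.9 m/s).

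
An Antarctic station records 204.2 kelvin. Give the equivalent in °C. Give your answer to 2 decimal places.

-68.95 °C

°C = 204.2 − 273.15 = -68.95 °C.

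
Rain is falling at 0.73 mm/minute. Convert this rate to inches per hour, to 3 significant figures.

1.72 in/hour

0.73 mm/minute × 0.0393701 in/mm × 60 minute/hour = 1.72 in/hour.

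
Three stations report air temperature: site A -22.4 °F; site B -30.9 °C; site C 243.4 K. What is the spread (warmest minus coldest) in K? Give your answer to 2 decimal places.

1.15 K

site A: -22.4 °F = -30.222 °C.
site C: 243.4 K = -29.750 °C.
Spread: (-29.750) − (-30.900) = 1.150 °C.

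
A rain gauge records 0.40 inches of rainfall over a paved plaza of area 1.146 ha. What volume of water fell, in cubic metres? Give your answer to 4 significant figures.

Depth: 0.40 in × 25.4 = 10.16 mm.
Area: 1.146 ha = 11460 m².
1 mm over 1 m² is 1 L, so volume = 10.16 × 11460 = 116433.6 L = 116.4 m³.

116.4 cubic metres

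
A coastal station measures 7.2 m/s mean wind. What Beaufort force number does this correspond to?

7.2 m/s lies in the Beaufort 4 band (moderate breeze, 5.5–7.9 m/s).

Beaufort force 4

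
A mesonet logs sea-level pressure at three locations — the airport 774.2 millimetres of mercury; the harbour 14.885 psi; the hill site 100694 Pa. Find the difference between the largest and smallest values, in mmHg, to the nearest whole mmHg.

the harbour: 14.885 psi = 769.78 mmHg.
the hill site: 100694 Pa = 755.27 mmHg.
Spread: 774.20 − 755.27 = 19 mmHg.

19 mmHg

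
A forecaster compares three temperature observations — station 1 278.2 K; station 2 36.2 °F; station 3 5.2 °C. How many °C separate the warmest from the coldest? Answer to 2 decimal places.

2.87 °C

station 1: 278.2 K = 5.050 °C.
station 2: 36.2 °F = 2.333 °C.
Spread: 5.200 − 2.333 = 2.867 °C.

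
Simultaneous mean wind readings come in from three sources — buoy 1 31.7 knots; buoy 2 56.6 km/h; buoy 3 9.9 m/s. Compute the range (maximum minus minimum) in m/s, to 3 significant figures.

6.41 m/s

buoy 1: 31.7 kt = 16.3079 m/s.
buoy 2: 56.6 km/h = 15.7222 m/s.
Spread: 16.3079 − 9.9000 = 6.41 m/s.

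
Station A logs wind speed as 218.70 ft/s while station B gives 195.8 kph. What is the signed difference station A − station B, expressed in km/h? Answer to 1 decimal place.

44.2 km/h

station A: 218.70 ft/s = 239.975 km/h.
Difference: 239.975 − 195.800 = 44.2 km/h.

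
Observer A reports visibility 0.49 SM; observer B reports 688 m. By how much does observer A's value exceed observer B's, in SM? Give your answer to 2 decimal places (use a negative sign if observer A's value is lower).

observer B: 688 m = 0.4275 SM.
Difference: 0.4900 − 0.4275 = 0.06 SM.

0.06 SM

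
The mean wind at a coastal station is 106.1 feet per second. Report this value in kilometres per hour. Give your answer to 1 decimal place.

1 ft/s = 1.09728 km/h, so 106.1 × 1.09728 = 116.4 km/h.

116.4 km/h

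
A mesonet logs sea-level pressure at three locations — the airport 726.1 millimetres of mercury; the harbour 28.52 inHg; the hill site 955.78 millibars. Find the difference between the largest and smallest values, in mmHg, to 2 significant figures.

9.2 mmHg

the harbour: 28.52 inHg = 724.408 mmHg.
the hill site: 955.78 mb = 716.894 mmHg.
Spread: 726.100 − 716.894 = 9.2 mmHg.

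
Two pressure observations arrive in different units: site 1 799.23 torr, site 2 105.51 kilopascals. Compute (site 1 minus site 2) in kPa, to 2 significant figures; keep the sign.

1.0 kPa

site 1: 799.23 mmHg = 106.555 kPa.
Difference: 106.555 − 105.510 = 1.0 kPa.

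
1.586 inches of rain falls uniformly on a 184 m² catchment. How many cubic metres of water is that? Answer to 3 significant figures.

Depth: 1.586 in × 25.4 = 40.2844 mm.
1 mm over 1 m² is 1 L, so volume = 40.2844 × 184 = 7412.3296 L = 7.41 m³.

7.41 cubic metres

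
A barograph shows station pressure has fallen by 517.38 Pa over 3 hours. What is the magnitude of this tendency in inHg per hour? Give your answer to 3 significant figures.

517.38 Pa / 3 h × 0.0002953 inHg/Pa = 0.0509 inHg/h.

0.0509 inHg per hour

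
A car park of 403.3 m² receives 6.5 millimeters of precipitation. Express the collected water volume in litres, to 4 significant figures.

1 mm over 1 m² is 1 L, so volume = 6.5 × 403.3 = 2621.45 L ≈ 2621 L.

2621 litres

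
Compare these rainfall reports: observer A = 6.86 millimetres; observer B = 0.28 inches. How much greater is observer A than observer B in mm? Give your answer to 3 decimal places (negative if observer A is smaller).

observer B: 0.28 in = 7.11200 mm.
Difference: 6.86000 − 7.11200 = -0.252 mm.

-0.252 mm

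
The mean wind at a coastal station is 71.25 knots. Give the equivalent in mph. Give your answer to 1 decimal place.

82.0 mph

1 kt = 1.15078 mph, so 71.25 × 1.15078 = 82.0 mph.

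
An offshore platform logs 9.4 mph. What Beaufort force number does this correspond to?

Beaufort force 3

9.4 mph = 4.2 m/s, which is Beaufort 3 (gentle breeze, 3.4–5.4 m/s).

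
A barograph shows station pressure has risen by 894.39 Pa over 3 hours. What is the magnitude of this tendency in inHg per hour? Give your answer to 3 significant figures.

894.39 Pa / 3 h × 0.0002953 inHg/Pa = 0.0880 inHg/h.

0.0880 inHg per hour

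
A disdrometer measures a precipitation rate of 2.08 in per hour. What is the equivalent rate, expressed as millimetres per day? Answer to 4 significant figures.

1268 mm/day

2.08 in/hour × 25.4 mm/in × 24 hour/day = 1268 mm/day.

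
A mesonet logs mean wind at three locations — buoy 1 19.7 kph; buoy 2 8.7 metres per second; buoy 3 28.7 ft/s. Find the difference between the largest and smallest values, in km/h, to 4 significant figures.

buoy 2: 8.7 m/s = 31.3200 km/h.
buoy 3: 28.7 ft/s = 31.4919 km/h.
Spread: 31.4919 − 19.7000 = 11.79 km/h.

11.79 km/h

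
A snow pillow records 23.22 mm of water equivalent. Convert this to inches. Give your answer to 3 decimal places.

1 mm = 0.0393701 in, so 23.22 × 0.0393701 = 0.914 in.

0.914 in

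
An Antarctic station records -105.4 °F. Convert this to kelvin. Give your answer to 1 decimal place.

First to °C: -76.33 °C.
Then to K: 196.8 K.

196.8 K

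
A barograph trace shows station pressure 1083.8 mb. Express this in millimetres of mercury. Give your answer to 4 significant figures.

812.9 mmHg

1 mb = 0.750062 mmHg, so 1083.8 × 0.750062 = 812.9 mmHg.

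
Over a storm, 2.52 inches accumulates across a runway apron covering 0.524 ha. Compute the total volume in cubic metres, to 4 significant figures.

335.4 cubic metres

Depth: 2.52 in × 25.4 = 64.008 mm.
Area: 0.524 ha = 5240 m².
1 mm over 1 m² is 1 L, so volume = 64.008 × 5240 = 335401.92 L = 335.4 m³.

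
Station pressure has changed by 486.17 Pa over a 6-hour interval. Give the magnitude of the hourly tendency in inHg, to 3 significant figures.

0.0239 inHg per hour

486.17 Pa / 6 h × 0.0002953 inHg/Pa = 0.0239 inHg/h.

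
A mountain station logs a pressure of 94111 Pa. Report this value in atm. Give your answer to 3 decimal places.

1 Pa = 9.86923e-06 atm, so 94111 × 9.86923e-06 = 0.929 atm.

0.929 atm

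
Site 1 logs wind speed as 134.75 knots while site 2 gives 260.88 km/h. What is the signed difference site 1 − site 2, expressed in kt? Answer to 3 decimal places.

-6.114 kt

site 2: 260.88 km/h = 140.86393 kt.
Difference: 134.75000 − 140.86393 = -6.114 kt.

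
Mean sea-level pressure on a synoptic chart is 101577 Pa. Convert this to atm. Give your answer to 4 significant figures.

1.002 atm

1 Pa = 9.86923e-06 atm, so 101577 × 9.86923e-06 = 1.002 atm.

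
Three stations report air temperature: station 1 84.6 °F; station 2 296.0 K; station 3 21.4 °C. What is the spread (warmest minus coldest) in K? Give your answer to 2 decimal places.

station 1: 84.6 °F = 29.222 °C.
station 2: 296.0 K = 22.850 °C.
Spread: 29.222 − 21.400 = 7.822 °C.

7.82 K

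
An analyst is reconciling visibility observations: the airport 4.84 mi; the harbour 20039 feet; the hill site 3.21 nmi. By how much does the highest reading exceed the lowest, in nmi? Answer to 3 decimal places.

the airport: 4.84 SM = 4.20585 nmi.
the harbour: 20039 ft = 3.29800 nmi.
Spread: 4.20585 − 3.21000 = 0.996 nmi.

0.996 nmi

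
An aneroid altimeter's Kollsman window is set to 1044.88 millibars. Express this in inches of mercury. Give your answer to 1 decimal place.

1 mb = 0.02953 inHg, so 1044.88 × 0.02953 = 30.9 inHg.

30.9 inHg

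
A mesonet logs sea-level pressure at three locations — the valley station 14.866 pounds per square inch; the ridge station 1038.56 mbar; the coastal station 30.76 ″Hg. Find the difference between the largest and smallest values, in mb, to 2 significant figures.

the valley station: 14.866 psi = 1024.97 mb.
the coastal station: 30.76 inHg = 1041.65 mb.
Spread: 1041.65 − 1024.97 = 17 mb.

17 mb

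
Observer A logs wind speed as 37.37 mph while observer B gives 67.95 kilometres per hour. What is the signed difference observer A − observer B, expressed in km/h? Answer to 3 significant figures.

-7.81 km/h

observer A: 37.37 mph = 60.1412 km/h.
Difference: 60.1412 − 67.9500 = -7.81 km/h.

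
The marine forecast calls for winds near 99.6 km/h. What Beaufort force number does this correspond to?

99.6 km/h = 27.7 m/s, which is Beaufort 10 (storm, 24.5–28.4 m/s).

Beaufort force 10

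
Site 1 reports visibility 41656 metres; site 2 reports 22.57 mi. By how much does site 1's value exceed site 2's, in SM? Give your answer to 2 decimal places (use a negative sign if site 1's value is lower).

site 1: 41656 m = 25.8838 SM.
Difference: 25.8838 − 22.5700 = 3.31 SM.

3.31 SM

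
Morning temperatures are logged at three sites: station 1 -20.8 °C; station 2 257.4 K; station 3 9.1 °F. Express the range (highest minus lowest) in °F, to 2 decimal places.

14.54 °F

station 2: 257.4 K = -15.750 °C.
station 3: 9.1 °F = -12.722 °C.
Spread: (-12.722) − (-20.800) = 8.078 °C = 14.54 °F.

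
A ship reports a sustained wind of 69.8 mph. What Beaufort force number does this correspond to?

69.8 mph = 31.2 m/s, which is Beaufort 11 (violent storm, 28.5–32.6 m/s).

Beaufort force 11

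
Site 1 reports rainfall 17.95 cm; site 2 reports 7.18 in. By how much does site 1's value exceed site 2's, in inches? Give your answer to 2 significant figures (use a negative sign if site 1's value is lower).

-0.11 in

site 1: 17.95 cm = 7.0669 in.
Difference: 7.0669 − 7.1800 = -0.11 in.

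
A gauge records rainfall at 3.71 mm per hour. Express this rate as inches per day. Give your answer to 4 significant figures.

3.506 in/day

3.71 mm/hour × 0.0393701 in/mm × 24 hour/day = 3.506 in/day.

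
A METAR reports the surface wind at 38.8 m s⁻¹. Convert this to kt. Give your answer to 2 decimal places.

75.42 kt

1 m/s = 1.94384 kt, so 38.8 × 1.94384 = 75.42 kt.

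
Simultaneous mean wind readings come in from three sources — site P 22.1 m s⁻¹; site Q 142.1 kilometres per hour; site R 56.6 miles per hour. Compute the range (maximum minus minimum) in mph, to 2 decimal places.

38.86 mph

site P: 22.1 m/s = 49.4363 mph.
site Q: 142.1 km/h = 88.2968 mph.
Spread: 88.2968 − 49.4363 = 38.86 mph.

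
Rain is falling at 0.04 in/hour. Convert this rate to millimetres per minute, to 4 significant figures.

0.04 in/hour × 25.4 mm/in × 0.0166667 hour/minute = 0.01693 mm/minute.

0.01693 mm/minute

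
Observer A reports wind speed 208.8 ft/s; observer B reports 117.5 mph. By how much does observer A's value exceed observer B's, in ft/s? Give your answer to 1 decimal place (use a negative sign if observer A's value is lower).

observer B: 117.5 mph = 172.333 ft/s.
Difference: 208.800 − 172.333 = 36.5 ft/s.

36.5 ft/s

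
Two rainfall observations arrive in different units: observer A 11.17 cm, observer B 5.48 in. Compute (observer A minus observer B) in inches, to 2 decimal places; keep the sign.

observer A: 11.17 cm = 4.3976 in.
Difference: 4.3976 − 5.4800 = -1.08 in.

-1.08 in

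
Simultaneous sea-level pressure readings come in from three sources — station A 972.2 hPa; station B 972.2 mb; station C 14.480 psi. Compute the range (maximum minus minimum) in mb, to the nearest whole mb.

26 mb

station A: 972.2 hPa = 972.20 mb.
station C: 14.480 psi = 998.36 mb.
Spread: 998.36 − 972.20 = 26 mb.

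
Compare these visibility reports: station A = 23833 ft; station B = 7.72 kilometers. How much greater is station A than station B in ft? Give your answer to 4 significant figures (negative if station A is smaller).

station B: 7.72 km = 25328.08 ft.
Difference: 23833.00 − 25328.08 = -1495 ft.

-1495 ft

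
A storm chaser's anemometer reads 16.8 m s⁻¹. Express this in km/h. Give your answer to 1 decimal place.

1 m/s = 3.6 km/h, so 16.8 × 3.6 = 60.5 km/h.

60.5 km/h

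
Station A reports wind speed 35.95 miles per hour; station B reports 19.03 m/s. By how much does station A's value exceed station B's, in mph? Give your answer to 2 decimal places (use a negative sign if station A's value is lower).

-6.62 mph

station B: 19.03 m/s = 42.5689 mph.
Difference: 35.9500 − 42.5689 = -6.62 mph.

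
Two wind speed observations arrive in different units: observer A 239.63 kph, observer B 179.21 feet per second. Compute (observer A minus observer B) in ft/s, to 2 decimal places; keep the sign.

39.18 ft/s

observer A: 239.63 km/h = 218.3855 ft/s.
Difference: 218.3855 − 179.2100 = 39.18 ft/s.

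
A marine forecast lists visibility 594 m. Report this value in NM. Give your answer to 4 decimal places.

0.3207 nmi

1 m = 0.000539957 nmi, so 594 × 0.000539957 = 0.3207 nmi.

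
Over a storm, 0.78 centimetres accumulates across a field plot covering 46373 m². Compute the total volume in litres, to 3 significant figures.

Depth: 0.78 cm × 10 = 7.8 mm.
1 mm over 1 m² is 1 L, so volume = 7.8 × 46373 = 361709.4 L ≈ 362000 L.

362000 litres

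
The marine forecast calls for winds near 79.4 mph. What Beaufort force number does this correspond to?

79.4 mph = 35.5 m/s, which is Beaufort 12 (hurricane force, ≥32.7 m/s).

Beaufort force 12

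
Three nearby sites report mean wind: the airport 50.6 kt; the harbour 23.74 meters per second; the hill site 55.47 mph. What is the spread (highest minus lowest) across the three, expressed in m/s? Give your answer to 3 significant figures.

the airport: 50.6 kt = 26.0309 m/s.
the hill site: 55.47 mph = 24.7973 m/s.
Spread: 26.0309 − 23.7400 = 2.29 m/s.

2.29 m/s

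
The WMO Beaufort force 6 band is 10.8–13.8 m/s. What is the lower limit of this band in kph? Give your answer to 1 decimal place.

10.8–13.8 m/s × 3.6 = 38.9–49.7 km/h.

38.9 km/h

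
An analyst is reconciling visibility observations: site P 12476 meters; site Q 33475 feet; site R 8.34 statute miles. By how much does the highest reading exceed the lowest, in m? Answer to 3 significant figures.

3220 m

site Q: 33475 ft = 10203.18 m.
site R: 8.34 SM = 13421.93 m.
Spread: 13421.93 − 10203.18 = 3220 m.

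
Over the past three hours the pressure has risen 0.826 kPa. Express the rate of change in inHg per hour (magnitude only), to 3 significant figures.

0.826 kPa / 3 h × 0.2953 inHg/kPa = 0.0813 inHg/h.

0.0813 inHg per hour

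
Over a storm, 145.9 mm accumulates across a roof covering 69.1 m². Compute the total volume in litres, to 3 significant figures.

10100 litres

1 mm over 1 m² is 1 L, so volume = 145.9 × 69.1 = 10081.69 L ≈ 10100 L.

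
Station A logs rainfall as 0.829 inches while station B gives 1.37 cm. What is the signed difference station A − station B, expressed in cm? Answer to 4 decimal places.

0.7357 cm

station A: 0.829 in = 2.105660 cm.
Difference: 2.105660 − 1.370000 = 0.7357 cm.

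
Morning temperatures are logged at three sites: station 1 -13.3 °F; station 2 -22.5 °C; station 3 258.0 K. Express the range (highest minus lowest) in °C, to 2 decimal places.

10.02 °C

station 1: -13.3 °F = -25.167 °C.
station 3: 258.0 K = -15.150 °C.
Spread: (-15.150) − (-25.167) = 10.017 °C.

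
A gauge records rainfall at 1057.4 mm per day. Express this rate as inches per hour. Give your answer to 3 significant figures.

1.73 in/hour

1057.4 mm/day × 0.0393701 in/mm × 0.0416667 day/hour = 1.73 in/hour.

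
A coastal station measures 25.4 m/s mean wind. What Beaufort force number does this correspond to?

Beaufort force 10

25.4 m/s lies in the Beaufort 10 band (storm, 24.5–28.4 m/s).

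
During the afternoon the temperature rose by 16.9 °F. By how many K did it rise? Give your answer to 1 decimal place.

9.4 K

Converting a difference, only the 9/5 scale factor applies: ΔK = 16.9 × 0.5556 = 9.4 K.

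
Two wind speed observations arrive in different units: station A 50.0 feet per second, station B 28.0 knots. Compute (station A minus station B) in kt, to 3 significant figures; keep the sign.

1.62 kt

station A: 50.0 ft/s = 29.6242 kt.
Difference: 29.6242 − 28.0000 = 1.62 kt.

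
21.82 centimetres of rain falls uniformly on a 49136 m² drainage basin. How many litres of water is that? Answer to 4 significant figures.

10720000 litres

Depth: 21.82 cm × 10 = 218.2 mm.
1 mm over 1 m² is 1 L, so volume = 218.2 × 49136 = 10721475 L ≈ 10720000 L.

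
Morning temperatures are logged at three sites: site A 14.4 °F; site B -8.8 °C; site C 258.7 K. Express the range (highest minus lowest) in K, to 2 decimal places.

site A: 14.4 °F = -9.778 °C.
site C: 258.7 K = -14.450 °C.
Spread: (-8.800) − (-14.450) = 5.650 °C.

5.65 K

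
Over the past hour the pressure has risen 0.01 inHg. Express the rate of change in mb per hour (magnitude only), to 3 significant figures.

0.01 inHg / 1 h × 33.8639 mb/inHg = 0.339 mb/h.

0.339 mb per hour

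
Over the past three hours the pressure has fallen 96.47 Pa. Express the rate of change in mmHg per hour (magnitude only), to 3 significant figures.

0.241 mmHg per hour

96.47 Pa / 3 h × 0.00750062 mmHg/Pa = 0.241 mmHg/h.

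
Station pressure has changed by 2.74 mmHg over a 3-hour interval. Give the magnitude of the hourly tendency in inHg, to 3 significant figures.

0.0360 inHg per hour

2.74 mmHg / 3 h × 0.0393701 inHg/mmHg = 0.0360 inHg/h.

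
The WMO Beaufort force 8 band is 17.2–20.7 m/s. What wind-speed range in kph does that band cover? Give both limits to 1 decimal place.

17.2–20.7 m/s × 3.6 = 61.9–74.5 km/h.

61.9 to 74.5 km/h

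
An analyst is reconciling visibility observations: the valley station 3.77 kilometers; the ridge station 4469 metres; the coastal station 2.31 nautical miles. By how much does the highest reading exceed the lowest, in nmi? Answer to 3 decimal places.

0.377 nmi

the valley station: 3.77 km = 2.03564 nmi.
the ridge station: 4469 m = 2.41307 nmi.
Spread: 2.41307 − 2.03564 = 0.377 nmi.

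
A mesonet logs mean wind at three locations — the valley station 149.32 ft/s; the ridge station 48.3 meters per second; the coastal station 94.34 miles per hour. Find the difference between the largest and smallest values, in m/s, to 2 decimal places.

6.13 m/s

the valley station: 149.32 ft/s = 45.5127 m/s.
the coastal station: 94.34 mph = 42.1738 m/s.
Spread: 48.3000 − 42.1738 = 6.13 m/s.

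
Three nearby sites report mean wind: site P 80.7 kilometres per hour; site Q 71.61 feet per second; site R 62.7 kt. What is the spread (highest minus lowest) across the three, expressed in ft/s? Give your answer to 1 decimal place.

site P: 80.7 km/h = 73.545 ft/s.
site R: 62.7 kt = 105.826 ft/s.
Spread: 105.826 − 71.610 = 34.2 ft/s.

34.2 ft/s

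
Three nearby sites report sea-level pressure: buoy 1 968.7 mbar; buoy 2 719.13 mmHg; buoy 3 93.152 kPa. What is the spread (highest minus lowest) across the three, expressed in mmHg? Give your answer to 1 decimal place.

27.9 mmHg

buoy 1: 968.7 mb = 726.585 mmHg.
buoy 3: 93.152 kPa = 698.697 mmHg.
Spread: 726.585 − 698.697 = 27.9 mmHg.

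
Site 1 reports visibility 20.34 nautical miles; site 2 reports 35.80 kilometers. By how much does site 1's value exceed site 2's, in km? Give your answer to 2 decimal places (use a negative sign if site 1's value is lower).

1.87 km

site 1: 20.34 nmi = 37.6697 km.
Difference: 37.6697 − 35.8000 = 1.87 km.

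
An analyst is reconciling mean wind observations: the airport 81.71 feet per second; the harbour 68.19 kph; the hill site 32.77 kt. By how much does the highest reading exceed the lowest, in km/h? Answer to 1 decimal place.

29.0 km/h

the airport: 81.71 ft/s = 89.659 km/h.
the hill site: 32.77 kt = 60.690 km/h.
Spread: 89.659 − 60.690 = 29.0 km/h.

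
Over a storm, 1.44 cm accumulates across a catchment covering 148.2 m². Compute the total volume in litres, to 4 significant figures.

2134 litres

Depth: 1.44 cm × 10 = 14.4 mm.
1 mm over 1 m² is 1 L, so volume = 14.4 × 148.2 = 2134.08 L ≈ 2134 L.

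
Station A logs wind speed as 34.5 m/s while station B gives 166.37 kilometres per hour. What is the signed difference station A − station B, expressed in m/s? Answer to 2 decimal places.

station B: 166.37 km/h = 46.2139 m/s.
Difference: 34.5000 − 46.2139 = -11.71 m/s.

-11.71 m/s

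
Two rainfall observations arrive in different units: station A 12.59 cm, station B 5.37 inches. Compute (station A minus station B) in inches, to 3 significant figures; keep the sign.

-0.413 in

station A: 12.59 cm = 4.95669 in.
Difference: 4.95669 − 5.37000 = -0.413 in.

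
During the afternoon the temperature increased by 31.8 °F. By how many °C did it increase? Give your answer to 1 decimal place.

A change of 1 °C equals a change of 1.8 °F: Δ°C = 31.8 × 0.5556 = 17.7 °C.

17.7 °C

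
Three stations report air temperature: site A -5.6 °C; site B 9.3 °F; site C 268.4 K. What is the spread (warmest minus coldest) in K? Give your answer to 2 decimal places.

site B: 9.3 °F = -12.611 °C.
site C: 268.4 K = -4.750 °C.
Spread: (-4.750) − (-12.611) = 7.861 °C.

7.86 K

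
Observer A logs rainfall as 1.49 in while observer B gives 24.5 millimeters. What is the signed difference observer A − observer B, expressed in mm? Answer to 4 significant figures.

13.35 mm

observer A: 1.49 in = 37.8460 mm.
Difference: 37.8460 − 24.5000 = 13.35 mm.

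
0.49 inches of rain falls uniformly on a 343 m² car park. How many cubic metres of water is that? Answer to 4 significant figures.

4.269 cubic metres

Depth: 0.49 in × 25.4 = 12.446 mm.
1 mm over 1 m² is 1 L, so volume = 12.446 × 343 = 4268.978 L = 4.269 m³.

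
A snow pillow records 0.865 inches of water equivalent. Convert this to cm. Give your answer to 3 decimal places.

1 in = 2.54 cm, so 0.865 × 2.54 = 2.197 cm.

2.197 cm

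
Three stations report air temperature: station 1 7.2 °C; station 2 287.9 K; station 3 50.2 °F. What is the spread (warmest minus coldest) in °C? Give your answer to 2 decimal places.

station 2: 287.9 K = 14.750 °C.
station 3: 50.2 °F = 10.111 °C.
Spread: 14.750 − 7.200 = 7.550 °C.

7.55 °C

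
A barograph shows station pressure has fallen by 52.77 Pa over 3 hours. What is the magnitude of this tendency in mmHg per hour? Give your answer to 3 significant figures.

52.77 Pa / 3 h × 0.00750062 mmHg/Pa = 0.132 mmHg/h.

0.132 mmHg per hour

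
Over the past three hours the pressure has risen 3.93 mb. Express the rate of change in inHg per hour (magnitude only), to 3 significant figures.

3.93 mb / 3 h × 0.02953 inHg/mb = 0.0387 inHg/h.

0.0387 inHg per hour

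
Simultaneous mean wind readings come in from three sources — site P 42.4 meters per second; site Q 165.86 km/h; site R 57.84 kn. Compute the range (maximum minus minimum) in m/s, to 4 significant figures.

16.32 m/s

site Q: 165.86 km/h = 46.0722 m/s.
site R: 57.84 kt = 29.7555 m/s.
Spread: 46.0722 − 29.7555 = 16.32 m/s.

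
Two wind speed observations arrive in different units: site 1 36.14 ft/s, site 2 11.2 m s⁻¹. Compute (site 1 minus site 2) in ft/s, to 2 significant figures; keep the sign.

site 2: 11.2 m/s = 36.7454 ft/s.
Difference: 36.1400 − 36.7454 = -0.61 ft/s.

-0.61 ft/s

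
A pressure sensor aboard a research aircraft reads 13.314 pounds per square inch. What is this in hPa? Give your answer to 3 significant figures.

1 psi = 68.9476 hPa, so 13.314 × 68.9476 = 918 hPa.

918 hPa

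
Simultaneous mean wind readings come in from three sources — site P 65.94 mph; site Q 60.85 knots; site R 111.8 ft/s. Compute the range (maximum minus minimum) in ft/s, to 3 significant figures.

site P: 65.94 mph = 96.712 ft/s.
site Q: 60.85 kt = 102.703 ft/s.
Spread: 111.800 − 96.712 = 15.1 ft/s.

15.1 ft/s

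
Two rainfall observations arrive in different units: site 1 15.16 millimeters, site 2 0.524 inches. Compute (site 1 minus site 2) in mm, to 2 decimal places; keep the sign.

1.85 mm

site 2: 0.524 in = 13.3096 mm.
Difference: 15.1600 − 13.3096 = 1.85 mm.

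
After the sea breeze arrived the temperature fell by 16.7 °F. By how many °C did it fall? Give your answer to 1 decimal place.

Converting a difference, only the 9/5 scale factor applies: Δ°C = 16.7 × 0.5556 = 9.3 °C.

9.3 °C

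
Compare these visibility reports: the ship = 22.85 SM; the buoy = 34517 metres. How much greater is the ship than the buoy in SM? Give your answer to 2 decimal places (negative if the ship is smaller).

1.40 SM

the buoy: 34517 m = 21.4479 SM.
Difference: 22.8500 − 21.4479 = 1.40 SM.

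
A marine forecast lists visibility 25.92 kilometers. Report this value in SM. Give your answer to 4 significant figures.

16.11 SM

1 km = 0.621371 SM, so 25.92 × 0.621371 = 16.11 SM.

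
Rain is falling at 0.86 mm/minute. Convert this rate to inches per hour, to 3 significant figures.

2.03 in/hour

0.86 mm/minute × 0.0393701 in/mm × 60 minute/hour = 2.03 in/hour.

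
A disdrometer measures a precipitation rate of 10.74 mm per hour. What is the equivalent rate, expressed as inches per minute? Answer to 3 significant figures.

10.74 mm/hour × 0.0393701 in/mm × 0.0166667 hour/minute = 0.00705 in/minute.

0.00705 in/minute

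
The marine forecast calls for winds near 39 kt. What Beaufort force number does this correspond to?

39 kt lies in the Beaufort 8 band (gale, 34–40 kt).

Beaufort force 8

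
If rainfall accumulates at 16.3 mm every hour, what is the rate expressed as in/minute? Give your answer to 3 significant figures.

16.3 mm/hour × 0.0393701 in/mm × 0.0166667 hour/minute = 0.0107 in/minute.

0.0107 in/minute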